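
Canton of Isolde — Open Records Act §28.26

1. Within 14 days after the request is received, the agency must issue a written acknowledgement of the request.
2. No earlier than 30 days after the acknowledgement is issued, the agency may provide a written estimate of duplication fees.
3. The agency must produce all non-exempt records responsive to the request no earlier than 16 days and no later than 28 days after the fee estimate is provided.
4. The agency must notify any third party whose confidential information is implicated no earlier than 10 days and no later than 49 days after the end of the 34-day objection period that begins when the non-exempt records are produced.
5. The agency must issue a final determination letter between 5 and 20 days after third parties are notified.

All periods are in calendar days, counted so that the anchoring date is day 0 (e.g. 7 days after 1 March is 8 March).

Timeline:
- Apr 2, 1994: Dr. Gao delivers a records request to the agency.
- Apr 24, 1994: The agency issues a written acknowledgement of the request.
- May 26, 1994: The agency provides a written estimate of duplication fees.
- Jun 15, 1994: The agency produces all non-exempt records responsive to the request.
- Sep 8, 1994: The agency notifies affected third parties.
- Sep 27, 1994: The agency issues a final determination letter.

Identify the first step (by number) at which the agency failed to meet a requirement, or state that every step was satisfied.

Step 1: 14 days after Apr 2, 1994 (when the request is received) is Apr 16, 1994; Apr 24, 1994 misses that deadline by 8 days.
The analysis stops there.

Step 1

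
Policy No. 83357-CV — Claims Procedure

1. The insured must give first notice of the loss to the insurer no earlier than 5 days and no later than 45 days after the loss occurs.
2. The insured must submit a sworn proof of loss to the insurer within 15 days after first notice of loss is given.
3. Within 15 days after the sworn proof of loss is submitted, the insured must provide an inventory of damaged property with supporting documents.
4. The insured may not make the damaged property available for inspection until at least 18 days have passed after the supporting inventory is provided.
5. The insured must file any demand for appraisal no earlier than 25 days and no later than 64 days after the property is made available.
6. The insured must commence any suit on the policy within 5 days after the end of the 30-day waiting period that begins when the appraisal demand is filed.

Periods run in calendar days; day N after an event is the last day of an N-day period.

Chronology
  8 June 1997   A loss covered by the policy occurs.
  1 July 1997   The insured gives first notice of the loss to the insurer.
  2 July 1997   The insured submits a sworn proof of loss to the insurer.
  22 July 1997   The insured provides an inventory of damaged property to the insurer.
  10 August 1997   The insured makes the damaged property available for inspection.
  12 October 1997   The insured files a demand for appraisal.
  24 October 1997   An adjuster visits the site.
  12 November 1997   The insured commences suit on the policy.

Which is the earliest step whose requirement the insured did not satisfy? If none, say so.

Step 3

Step 1: the window is 5–45 days after 8 June 1997 (when the loss occurs), so 13 June 1997 through 23 July 1997; 1 July 1997 falls inside that range.
Step 2: 15 days after 1 July 1997 (when first notice of loss is given) is 16 July 1997; completed 2 July 1997, before the deadline.
Step 3: 15 days after 2 July 1997 (when the sworn proof of loss is submitted) is 17 July 1997; 22 July 1997 misses that deadline by 5 days.
No need to go further; step 3 was not satisfied.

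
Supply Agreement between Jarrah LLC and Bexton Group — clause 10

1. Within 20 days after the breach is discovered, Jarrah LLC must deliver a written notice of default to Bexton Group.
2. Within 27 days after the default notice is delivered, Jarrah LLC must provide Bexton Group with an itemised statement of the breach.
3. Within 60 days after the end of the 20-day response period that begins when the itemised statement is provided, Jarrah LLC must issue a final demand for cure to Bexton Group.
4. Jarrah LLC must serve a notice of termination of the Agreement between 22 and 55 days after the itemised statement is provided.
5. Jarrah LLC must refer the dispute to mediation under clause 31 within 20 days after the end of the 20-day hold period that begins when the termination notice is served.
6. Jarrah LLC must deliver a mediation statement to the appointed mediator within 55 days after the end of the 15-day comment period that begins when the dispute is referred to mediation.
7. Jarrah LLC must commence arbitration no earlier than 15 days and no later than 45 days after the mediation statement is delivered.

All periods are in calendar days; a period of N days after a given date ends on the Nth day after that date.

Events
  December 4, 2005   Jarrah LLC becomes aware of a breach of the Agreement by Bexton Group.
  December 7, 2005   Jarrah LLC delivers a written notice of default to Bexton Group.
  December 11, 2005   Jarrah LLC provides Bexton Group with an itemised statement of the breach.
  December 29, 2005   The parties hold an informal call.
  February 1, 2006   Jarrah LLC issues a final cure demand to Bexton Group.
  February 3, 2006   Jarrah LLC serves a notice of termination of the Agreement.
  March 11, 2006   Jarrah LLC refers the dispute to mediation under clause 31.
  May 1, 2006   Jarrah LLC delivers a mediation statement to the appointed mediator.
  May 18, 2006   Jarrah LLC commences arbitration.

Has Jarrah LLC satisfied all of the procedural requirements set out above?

(1) due by December 4, 2005 + 20 days = December 24, 2005; done December 7, 2005 — timely.
(2) due by December 7, 2005 + 27 days = January 3, 2006; completed December 11, 2005, before the deadline.
(3) due by December 31, 2005 + 60 days = March 1, 2006; done February 1, 2006 — timely.
(4) the permitted window runs from December 11, 2005 + 22 = January 2, 2006 to December 11, 2005 + 55 = February 4, 2006; February 3, 2006 falls inside that range.
(5) due by February 23, 2006 + 20 days = March 15, 2006; done March 11, 2006 — timely.
(6) due by March 26, 2006 + 55 days = May 20, 2006; completed May 1, 2006, before the deadline.
(7) the permitted window runs from May 1, 2006 + 15 = May 16, 2006 to May 1, 2006 + 45 = June 15, 2006; May 18, 2006 falls inside that range.

Yes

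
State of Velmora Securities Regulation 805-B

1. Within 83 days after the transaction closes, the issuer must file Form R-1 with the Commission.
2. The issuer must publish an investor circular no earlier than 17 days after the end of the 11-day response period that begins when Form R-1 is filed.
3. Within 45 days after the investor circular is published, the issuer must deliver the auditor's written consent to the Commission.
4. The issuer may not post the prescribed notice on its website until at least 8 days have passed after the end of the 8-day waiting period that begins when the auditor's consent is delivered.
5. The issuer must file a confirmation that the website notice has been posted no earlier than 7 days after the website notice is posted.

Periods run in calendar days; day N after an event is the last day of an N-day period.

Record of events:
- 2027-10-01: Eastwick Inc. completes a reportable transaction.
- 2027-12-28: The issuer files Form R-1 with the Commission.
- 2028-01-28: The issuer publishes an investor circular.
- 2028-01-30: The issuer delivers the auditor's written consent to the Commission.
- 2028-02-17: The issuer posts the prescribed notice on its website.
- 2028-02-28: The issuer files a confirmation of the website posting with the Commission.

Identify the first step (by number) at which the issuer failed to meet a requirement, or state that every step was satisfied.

Step 1

Step 1: 83 days after 2027-10-01 (when the transaction closes) is 2027-12-23; not done until 2027-12-28, 5 days after the deadline.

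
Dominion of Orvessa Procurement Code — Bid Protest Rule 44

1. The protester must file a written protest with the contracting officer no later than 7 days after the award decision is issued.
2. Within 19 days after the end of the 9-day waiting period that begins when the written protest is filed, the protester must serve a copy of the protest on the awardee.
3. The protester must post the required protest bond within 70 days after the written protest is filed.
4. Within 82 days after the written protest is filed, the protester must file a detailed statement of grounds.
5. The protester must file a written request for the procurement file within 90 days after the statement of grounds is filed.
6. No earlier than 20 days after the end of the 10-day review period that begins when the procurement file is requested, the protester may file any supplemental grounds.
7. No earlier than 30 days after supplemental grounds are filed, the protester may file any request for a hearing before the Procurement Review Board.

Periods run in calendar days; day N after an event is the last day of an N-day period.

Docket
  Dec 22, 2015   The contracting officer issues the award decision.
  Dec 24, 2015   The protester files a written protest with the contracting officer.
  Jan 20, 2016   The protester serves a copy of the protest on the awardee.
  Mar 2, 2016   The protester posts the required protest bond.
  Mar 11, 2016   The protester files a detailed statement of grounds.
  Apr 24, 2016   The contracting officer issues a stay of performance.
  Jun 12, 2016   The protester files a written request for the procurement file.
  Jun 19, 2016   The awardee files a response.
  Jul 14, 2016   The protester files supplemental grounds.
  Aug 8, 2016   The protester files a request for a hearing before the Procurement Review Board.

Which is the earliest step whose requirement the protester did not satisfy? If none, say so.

Step 1: 7 days after Dec 22, 2015 (when the award decision is issued) is Dec 29, 2015; done Dec 24, 2015 — timely.
Step 2: 19 days after Jan 2, 2016 (end of the 9-day waiting period, which began when the written protest is filed on Dec 24, 2015) is Jan 21, 2016; Jan 20, 2016 is within that limit.
Step 3: 70 days after Dec 24, 2015 (when the written protest is filed) is Mar 3, 2016; done Mar 2, 2016 — timely.
Step 4: 82 days after Dec 24, 2015 (when the written protest is filed) is Mar 15, 2016; Mar 11, 2016 is within that limit.
Step 5: 90 days after Mar 11, 2016 (when the statement of grounds is filed) is Jun 9, 2016; not done until Jun 12, 2016, 3 days after the deadline.

Step 5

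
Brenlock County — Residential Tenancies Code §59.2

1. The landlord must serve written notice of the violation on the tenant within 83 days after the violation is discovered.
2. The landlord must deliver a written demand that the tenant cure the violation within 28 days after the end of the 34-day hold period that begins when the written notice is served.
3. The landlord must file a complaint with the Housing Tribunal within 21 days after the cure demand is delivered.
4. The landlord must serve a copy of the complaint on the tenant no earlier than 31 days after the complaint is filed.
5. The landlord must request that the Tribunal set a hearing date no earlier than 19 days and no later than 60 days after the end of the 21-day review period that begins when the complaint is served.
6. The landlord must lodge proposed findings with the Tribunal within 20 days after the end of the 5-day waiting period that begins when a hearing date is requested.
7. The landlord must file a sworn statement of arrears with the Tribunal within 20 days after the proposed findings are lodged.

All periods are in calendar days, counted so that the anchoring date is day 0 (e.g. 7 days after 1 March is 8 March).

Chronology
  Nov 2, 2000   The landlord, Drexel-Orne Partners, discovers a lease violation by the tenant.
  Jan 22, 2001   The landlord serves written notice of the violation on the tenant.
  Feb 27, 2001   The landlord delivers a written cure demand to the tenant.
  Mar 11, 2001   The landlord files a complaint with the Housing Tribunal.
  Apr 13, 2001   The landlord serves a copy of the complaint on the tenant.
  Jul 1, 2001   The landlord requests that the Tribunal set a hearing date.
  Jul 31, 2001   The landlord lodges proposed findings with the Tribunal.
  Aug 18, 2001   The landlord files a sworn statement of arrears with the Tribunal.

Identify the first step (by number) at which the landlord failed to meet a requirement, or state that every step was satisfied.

(1) due by Nov 2, 2000 + 83 days = Jan 24, 2001; completed Jan 22, 2001, before the deadline.
(2) due by Feb 25, 2001 + 28 days = Mar 25, 2001; completed Feb 27, 2001, before the deadline.
(3) due by Feb 27, 2001 + 21 days = Mar 20, 2001; done Mar 11, 2001 — timely.
(4) permitted from Mar 11, 2001 + 31 days = Apr 11, 2001 onward; done Apr 13, 2001 — permitted.
(5) the permitted window runs from May 4, 2001 + 19 = May 23, 2001 to May 4, 2001 + 60 = Jul 3, 2001; done Jul 1, 2001 — within the window.
(6) due by Jul 6, 2001 + 20 days = Jul 26, 2001; Jul 31, 2001 misses that deadline by 5 days.

Step 6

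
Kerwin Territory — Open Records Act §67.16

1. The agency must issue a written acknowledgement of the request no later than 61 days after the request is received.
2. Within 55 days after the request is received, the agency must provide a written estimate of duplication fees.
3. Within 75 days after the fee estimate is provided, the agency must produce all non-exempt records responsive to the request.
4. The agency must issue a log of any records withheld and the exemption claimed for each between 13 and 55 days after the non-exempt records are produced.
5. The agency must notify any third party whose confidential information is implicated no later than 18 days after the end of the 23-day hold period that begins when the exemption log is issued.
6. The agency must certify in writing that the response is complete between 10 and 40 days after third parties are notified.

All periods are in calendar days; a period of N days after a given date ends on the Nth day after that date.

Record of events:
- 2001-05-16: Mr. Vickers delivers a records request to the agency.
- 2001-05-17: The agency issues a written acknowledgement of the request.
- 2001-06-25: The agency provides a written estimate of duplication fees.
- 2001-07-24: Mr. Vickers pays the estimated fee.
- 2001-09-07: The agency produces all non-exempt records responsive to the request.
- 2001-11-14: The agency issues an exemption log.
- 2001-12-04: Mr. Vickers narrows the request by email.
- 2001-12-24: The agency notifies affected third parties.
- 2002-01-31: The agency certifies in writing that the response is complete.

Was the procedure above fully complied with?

No

Step 1 — counting 61 days from 2001-05-16 (when the request is received) gives a deadline of 2001-07-16; 2001-05-17 is within that limit.
Step 2 — counting 55 days from 2001-05-16 (when the request is received) gives a deadline of 2001-07-10; 2001-06-25 is within that limit.
Step 3 — counting 75 days from 2001-06-25 (when the fee estimate is provided) gives a deadline of 2001-09-08; completed 2001-09-07, before the deadline.
Step 4 — 13 and 55 days from 2001-09-07 (when the non-exempt records are produced) are 2001-09-20 and 2001-11-01 respectively; 2001-11-14 is 13 days past the end of the window.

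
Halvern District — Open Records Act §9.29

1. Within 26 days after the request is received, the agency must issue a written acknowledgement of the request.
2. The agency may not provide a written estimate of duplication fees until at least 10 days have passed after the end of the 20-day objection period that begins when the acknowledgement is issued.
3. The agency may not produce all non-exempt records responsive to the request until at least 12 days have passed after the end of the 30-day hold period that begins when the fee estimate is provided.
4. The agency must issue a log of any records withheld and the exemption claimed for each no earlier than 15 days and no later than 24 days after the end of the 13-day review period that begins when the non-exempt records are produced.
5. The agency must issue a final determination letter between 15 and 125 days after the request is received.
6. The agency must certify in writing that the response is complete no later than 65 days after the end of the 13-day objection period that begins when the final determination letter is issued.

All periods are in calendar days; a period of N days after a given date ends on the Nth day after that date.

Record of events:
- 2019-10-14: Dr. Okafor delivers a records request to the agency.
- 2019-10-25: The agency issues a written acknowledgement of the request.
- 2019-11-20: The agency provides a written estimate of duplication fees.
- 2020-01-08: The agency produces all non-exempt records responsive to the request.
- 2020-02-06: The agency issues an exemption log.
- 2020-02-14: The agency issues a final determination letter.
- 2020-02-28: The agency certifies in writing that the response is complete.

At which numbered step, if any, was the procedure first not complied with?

Step 2

Step 1: 26 days after 2019-10-14 (when the request is received) is 2019-11-09; 2019-10-25 is within that limit.
Step 2: the earliest permitted date is 10 days after 2019-11-14 (end of the 20-day objection period, which began when the acknowledgement is issued on 2019-10-25), i.e. 2019-11-24; done 2019-11-20 — 4 days too early.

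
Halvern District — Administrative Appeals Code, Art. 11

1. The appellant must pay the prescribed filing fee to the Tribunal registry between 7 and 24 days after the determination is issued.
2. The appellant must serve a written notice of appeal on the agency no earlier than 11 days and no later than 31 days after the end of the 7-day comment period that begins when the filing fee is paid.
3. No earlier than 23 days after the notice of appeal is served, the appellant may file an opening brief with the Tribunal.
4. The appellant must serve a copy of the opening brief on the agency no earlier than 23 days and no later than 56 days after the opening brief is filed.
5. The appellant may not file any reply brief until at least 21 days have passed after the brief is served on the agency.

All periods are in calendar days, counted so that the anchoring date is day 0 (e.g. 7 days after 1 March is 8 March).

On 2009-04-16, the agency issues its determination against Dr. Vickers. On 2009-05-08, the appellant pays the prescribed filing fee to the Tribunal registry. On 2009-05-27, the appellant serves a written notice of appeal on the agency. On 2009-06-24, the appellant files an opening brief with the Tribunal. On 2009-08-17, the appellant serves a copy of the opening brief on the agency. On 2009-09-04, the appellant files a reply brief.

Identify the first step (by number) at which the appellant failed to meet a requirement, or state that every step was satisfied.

Step 5

Step 1 — 7 and 24 days from 2009-04-16 (when the determination is issued) are 2009-04-23 and 2009-05-10 respectively; done 2009-05-08, which is between those dates.
Step 2 — 11 and 31 days from 2009-05-15 (end of the 7-day comment period, which began when the filing fee is paid on 2009-05-08) are 2009-05-26 and 2009-06-15 respectively; done 2009-05-27, which is between those dates.
Step 3 — must wait 23 days from 2009-05-27 (when the notice of appeal is served), so not before 2009-06-19; done 2009-06-24 — permitted.
Step 4 — 23 and 56 days from 2009-06-24 (when the opening brief is filed) are 2009-07-17 and 2009-08-19 respectively; 2009-08-17 falls inside that range.
Step 5 — must wait 21 days from 2009-08-17 (when the brief is served on the agency), so not before 2009-09-07; 2009-09-04 is 3 days before the earliest permitted date.
The analysis stops there.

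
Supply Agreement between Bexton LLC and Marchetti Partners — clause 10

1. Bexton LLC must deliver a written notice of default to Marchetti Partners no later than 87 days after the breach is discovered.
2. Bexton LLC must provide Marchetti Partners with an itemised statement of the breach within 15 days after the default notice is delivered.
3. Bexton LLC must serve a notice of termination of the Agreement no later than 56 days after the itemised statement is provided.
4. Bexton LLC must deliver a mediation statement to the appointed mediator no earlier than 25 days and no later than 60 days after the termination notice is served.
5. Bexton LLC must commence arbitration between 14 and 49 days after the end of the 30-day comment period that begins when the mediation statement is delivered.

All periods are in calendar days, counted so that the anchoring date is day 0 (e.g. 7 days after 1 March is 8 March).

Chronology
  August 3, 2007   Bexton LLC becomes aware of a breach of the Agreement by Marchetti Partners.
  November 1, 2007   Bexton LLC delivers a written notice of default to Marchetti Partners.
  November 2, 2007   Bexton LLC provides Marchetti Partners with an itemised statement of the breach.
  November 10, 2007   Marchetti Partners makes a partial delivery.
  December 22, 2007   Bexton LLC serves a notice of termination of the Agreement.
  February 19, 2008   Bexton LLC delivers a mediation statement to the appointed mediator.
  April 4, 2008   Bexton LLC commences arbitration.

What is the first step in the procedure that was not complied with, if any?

Step 1

Step 1 — counting 87 days from August 3, 2007 (when the breach is discovered) gives a deadline of October 29, 2007; not done until November 1, 2007, 3 days after the deadline.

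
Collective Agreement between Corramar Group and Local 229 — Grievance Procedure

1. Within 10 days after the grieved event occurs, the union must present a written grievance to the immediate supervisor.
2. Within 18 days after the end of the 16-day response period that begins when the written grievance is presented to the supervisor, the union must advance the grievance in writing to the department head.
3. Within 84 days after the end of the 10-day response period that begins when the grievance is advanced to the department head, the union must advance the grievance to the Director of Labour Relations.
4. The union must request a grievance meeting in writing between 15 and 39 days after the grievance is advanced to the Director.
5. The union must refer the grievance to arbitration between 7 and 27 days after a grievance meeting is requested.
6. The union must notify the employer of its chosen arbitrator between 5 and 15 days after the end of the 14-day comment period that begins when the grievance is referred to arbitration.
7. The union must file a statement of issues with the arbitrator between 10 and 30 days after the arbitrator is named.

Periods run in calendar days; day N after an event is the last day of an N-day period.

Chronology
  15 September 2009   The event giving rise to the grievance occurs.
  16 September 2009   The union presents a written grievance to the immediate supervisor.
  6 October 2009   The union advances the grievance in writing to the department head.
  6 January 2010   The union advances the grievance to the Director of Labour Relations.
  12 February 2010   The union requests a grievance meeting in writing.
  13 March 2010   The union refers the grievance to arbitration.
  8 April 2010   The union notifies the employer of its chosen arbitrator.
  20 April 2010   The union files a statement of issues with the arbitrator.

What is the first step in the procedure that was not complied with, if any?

Step 5

(1) due by 15 September 2009 + 10 days = 25 September 2009; completed 16 September 2009, before the deadline.
(2) due by 2 October 2009 + 18 days = 20 October 2009; done 6 October 2009 — timely.
(3) due by 16 October 2009 + 84 days = 8 January 2010; done 6 January 2010 — timely.
(4) the permitted window runs from 6 January 2010 + 15 = 21 January 2010 to 6 January 2010 + 39 = 14 February 2010; done 12 February 2010 — within the window.
(5) the permitted window runs from 12 February 2010 + 7 = 19 February 2010 to 12 February 2010 + 27 = 11 March 2010; 13 March 2010 is 2 days past the end of the window.
No need to go further; step 5 was not satisfied.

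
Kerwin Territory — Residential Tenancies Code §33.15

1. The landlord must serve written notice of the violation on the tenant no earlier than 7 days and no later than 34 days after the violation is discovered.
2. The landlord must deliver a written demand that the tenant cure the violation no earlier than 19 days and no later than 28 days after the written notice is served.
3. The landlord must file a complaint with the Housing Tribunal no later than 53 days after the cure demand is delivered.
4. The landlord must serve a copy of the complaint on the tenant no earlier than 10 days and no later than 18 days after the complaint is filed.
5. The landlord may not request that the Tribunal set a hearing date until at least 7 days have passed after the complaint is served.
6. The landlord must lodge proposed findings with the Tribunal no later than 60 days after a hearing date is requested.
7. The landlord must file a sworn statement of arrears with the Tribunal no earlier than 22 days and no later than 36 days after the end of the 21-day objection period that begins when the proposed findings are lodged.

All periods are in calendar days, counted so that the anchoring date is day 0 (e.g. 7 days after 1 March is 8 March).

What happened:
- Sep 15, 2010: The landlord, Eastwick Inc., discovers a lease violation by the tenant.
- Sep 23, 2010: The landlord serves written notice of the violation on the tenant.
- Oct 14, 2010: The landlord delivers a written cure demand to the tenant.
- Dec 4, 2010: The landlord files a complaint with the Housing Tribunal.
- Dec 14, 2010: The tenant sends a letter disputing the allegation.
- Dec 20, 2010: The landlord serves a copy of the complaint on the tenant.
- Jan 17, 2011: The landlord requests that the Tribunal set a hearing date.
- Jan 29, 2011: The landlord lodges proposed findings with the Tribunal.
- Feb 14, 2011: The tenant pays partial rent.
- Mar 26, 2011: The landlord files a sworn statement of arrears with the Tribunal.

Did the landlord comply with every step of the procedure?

(1) the permitted window runs from Sep 15, 2010 + 7 = Sep 22, 2010 to Sep 15, 2010 + 34 = Oct 19, 2010; Sep 23, 2010 falls inside that range.
(2) the permitted window runs from Sep 23, 2010 + 19 = Oct 12, 2010 to Sep 23, 2010 + 28 = Oct 21, 2010; done Oct 14, 2010 — within the window.
(3) due by Oct 14, 2010 + 53 days = Dec 6, 2010; completed Dec 4, 2010, before the deadline.
(4) the permitted window runs from Dec 4, 2010 + 10 = Dec 14, 2010 to Dec 4, 2010 + 18 = Dec 22, 2010; Dec 20, 2010 falls inside that range.
(5) permitted from Dec 20, 2010 + 7 days = Dec 27, 2010 onward; done Jan 17, 2011 — permitted.
(6) due by Jan 17, 2011 + 60 days = Mar 18, 2011; done Jan 29, 2011 — timely.
(7) the permitted window runs from Feb 19, 2011 + 22 = Mar 13, 2011 to Feb 19, 2011 + 36 = Mar 27, 2011; done Mar 26, 2011 — within the window.

Yes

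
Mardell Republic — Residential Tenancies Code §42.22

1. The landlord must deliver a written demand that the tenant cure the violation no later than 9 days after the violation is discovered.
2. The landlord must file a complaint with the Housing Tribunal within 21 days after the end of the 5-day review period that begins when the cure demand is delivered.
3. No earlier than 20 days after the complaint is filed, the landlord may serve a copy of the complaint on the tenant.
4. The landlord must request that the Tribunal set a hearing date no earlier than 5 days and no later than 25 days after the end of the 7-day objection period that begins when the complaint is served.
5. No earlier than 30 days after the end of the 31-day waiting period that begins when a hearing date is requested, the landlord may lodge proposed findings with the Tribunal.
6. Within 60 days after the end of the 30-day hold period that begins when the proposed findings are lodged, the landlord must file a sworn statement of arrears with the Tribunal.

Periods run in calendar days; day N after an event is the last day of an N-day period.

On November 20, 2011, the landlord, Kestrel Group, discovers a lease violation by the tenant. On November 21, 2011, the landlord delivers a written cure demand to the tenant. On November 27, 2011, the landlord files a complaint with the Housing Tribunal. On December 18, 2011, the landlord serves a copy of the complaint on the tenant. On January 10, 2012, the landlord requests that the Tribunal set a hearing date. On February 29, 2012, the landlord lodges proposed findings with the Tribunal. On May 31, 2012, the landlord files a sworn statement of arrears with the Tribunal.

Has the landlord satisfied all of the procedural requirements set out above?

No

Step 1: 9 days after November 20, 2011 (when the violation is discovered) is November 29, 2011; November 21, 2011 is within that limit.
Step 2: 21 days after November 26, 2011 (end of the 5-day review period, which began when the cure demand is delivered on November 21, 2011) is December 17, 2011; completed November 27, 2011, before the deadline.
Step 3: the earliest permitted date is 20 days after November 27, 2011 (when the complaint is filed), i.e. December 17, 2011; done December 18, 2011, after the minimum wait.
Step 4: the window is 5–25 days after December 25, 2011 (end of the 7-day objection period, which began when the complaint is served on December 18, 2011), so December 30, 2011 through January 19, 2012; done January 10, 2012, which is between those dates.
Step 5: the earliest permitted date is 30 days after February 10, 2012 (end of the 31-day waiting period, which began when a hearing date is requested on January 10, 2012), i.e. March 11, 2012; February 29, 2012 is 11 days before the earliest permitted date.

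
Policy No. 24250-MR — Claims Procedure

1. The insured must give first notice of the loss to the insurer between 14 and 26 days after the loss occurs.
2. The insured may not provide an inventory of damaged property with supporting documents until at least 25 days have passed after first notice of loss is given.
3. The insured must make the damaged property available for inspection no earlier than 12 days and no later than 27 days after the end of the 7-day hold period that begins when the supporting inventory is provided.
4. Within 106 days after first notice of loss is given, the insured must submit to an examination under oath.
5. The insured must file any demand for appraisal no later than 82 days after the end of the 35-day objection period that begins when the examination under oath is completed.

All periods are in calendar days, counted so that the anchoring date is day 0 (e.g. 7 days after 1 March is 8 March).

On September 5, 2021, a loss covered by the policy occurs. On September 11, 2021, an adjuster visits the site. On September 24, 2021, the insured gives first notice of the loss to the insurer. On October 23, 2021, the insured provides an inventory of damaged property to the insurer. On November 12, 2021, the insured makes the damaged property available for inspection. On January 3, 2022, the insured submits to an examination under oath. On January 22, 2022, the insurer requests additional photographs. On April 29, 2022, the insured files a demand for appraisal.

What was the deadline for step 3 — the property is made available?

The supporting inventory is provided on October 23, 2021; the 7-day hold period therefore ends October 30, 2021, and step 3 runs from that date. The window is 12–27 days after October 30, 2021; it closes on November 26, 2021.

November 26, 2021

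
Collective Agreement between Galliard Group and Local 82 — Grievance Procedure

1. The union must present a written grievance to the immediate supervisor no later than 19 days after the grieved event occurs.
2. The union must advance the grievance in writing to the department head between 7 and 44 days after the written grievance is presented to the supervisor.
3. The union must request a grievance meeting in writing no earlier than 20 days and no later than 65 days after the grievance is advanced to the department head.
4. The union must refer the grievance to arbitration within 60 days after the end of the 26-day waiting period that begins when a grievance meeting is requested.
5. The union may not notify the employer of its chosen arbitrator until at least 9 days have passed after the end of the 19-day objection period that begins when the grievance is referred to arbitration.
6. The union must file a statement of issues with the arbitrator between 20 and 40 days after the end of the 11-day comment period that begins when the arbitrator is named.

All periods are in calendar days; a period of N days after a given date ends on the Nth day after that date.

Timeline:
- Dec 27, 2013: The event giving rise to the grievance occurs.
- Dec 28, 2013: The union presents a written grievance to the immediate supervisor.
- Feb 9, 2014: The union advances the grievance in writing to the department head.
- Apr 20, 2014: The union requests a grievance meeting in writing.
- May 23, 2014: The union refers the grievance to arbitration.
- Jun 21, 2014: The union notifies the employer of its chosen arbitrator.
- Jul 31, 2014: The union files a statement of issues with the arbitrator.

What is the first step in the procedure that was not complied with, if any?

Step 3

(1) due by Dec 27, 2013 + 19 days = Jan 15, 2014; completed Dec 28, 2013, before the deadline.
(2) the permitted window runs from Dec 28, 2013 + 7 = Jan 4, 2014 to Dec 28, 2013 + 44 = Feb 10, 2014; Feb 9, 2014 falls inside that range.
(3) the permitted window runs from Feb 9, 2014 + 20 = Mar 1, 2014 to Feb 9, 2014 + 65 = Apr 15, 2014; done Apr 20, 2014 — 5 days after the window closed.
The procedure was therefore not followed at step 3.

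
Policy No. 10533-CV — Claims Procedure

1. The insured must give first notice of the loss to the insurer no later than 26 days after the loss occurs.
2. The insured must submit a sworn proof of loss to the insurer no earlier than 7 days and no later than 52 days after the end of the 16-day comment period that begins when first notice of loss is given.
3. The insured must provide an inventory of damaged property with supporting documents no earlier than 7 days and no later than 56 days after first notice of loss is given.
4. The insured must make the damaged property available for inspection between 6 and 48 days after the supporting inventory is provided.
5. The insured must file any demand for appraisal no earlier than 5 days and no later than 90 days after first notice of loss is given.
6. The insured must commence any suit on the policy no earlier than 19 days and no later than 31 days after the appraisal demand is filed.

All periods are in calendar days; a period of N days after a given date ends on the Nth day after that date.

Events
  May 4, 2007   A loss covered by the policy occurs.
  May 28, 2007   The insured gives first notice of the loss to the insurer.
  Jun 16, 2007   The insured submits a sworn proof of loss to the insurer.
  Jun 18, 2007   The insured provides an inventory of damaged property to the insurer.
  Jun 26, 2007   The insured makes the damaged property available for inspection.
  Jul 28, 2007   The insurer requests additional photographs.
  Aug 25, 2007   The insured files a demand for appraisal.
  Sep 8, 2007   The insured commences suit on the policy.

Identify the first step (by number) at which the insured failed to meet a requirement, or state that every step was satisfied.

Step 1 — counting 26 days from May 4, 2007 (when the loss occurs) gives a deadline of May 30, 2007; completed May 28, 2007, before the deadline.
Step 2 — 7 and 52 days from Jun 13, 2007 (end of the 16-day comment period, which began when first notice of loss is given on May 28, 2007) are Jun 20, 2007 and Aug 4, 2007 respectively; Jun 16, 2007 is 4 days too early.

Step 2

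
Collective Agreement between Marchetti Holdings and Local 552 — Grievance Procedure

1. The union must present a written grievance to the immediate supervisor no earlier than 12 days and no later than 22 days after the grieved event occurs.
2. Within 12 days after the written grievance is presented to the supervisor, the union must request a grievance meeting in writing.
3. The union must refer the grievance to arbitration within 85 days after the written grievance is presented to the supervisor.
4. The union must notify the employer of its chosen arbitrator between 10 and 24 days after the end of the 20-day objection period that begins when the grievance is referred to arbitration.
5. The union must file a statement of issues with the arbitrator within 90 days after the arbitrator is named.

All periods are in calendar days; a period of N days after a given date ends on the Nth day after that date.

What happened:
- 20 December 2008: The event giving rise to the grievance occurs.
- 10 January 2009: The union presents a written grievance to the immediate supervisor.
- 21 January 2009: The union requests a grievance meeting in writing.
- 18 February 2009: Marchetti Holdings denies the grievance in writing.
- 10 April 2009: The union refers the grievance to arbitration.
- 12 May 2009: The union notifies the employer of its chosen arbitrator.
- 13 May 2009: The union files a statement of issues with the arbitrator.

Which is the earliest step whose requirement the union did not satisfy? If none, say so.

Step 3

Step 1: the window is 12–22 days after 20 December 2008 (when the grieved event occurs), so 1 January 2009 through 11 January 2009; done 10 January 2009 — within the window.
Step 2: 12 days after 10 January 2009 (when the written grievance is presented to the supervisor) is 22 January 2009; done 21 January 2009 — timely.
Step 3: 85 days after 10 January 2009 (when the written grievance is presented to the supervisor) is 5 April 2009; 10 April 2009 misses that deadline by 5 days.
The analysis stops there.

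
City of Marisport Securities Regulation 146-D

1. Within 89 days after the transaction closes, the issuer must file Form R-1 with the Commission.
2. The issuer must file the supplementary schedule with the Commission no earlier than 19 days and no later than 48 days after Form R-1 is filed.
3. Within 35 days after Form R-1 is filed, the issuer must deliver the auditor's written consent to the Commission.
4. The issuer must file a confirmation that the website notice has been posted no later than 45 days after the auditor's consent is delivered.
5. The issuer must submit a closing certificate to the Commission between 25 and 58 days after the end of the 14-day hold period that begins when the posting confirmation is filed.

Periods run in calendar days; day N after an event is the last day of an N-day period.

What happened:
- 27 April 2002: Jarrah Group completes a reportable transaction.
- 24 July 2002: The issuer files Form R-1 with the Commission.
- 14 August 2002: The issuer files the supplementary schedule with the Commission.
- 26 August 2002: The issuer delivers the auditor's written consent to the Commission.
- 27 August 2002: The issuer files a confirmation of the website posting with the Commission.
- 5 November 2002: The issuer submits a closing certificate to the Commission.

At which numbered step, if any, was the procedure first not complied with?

None — every step was satisfied

Step 1 — counting 89 days from 27 April 2002 (when the transaction closes) gives a deadline of 25 July 2002; completed 24 July 2002, before the deadline.
Step 2 — 19 and 48 days from 24 July 2002 (when Form R-1 is filed) are 12 August 2002 and 10 September 2002 respectively; 14 August 2002 falls inside that range.
Step 3 — counting 35 days from 24 July 2002 (when Form R-1 is filed) gives a deadline of 28 August 2002; 26 August 2002 is within that limit.
Step 4 — counting 45 days from 26 August 2002 (when the auditor's consent is delivered) gives a deadline of 10 October 2002; done 27 August 2002 — timely.
Step 5 — 25 and 58 days from 10 September 2002 (end of the 14-day hold period, which began when the posting confirmation is filed on 27 August 2002) are 5 October 2002 and 7 November 2002 respectively; done 5 November 2002, which is between those dates.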